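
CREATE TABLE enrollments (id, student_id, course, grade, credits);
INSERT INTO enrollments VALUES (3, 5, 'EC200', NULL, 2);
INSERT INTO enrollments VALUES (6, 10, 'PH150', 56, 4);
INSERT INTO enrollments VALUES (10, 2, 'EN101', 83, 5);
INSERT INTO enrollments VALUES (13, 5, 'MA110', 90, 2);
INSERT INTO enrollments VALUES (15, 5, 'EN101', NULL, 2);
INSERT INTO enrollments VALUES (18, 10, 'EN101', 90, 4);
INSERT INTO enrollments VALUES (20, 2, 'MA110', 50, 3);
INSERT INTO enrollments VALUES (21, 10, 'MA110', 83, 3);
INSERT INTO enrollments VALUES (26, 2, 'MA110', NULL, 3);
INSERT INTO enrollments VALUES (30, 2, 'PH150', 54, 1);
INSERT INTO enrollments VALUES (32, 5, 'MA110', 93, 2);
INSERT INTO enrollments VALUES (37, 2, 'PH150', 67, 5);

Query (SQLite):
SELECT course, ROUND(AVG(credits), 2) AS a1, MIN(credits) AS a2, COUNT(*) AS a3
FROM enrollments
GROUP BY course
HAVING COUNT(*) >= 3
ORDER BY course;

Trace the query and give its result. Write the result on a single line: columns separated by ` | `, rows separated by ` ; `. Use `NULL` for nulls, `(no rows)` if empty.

Group enrollments by course.
Per group compute: ROUND(AVG(credits), 2), MIN(credits), COUNT(*).
HAVING: drop groups with fewer than 3 rows.
  EC200: ids {3} → ROUND(AVG(credits), 2)=2, MIN(credits)=2, COUNT(*)=1
  EN101: ids {10, 15, 18} → ROUND(AVG(credits), 2)=3.67, MIN(credits)=2, COUNT(*)=3
  MA110: ids {13, 20, 21, 26, 32} → ROUND(AVG(credits), 2)=2.6, MIN(credits)=2, COUNT(*)=5
  PH150: ids {6, 30, 37} → ROUND(AVG(credits), 2)=3.33, MIN(credits)=1, COUNT(*)=3

EN101 | 3.67 | 2 | 3 ; MA110 | 2.6 | 2 | 5 ; PH150 | 3.33 | 1 | 3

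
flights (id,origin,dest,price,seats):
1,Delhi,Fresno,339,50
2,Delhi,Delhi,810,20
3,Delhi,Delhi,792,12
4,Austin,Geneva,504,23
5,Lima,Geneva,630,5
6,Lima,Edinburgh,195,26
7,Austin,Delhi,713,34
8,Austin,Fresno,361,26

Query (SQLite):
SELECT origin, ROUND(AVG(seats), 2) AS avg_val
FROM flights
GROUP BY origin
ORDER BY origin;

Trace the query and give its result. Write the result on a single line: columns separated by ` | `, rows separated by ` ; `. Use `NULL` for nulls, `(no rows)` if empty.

Austin | 27.67 ; Delhi | 27.33 ; Lima | 15.5

Partition flights by origin; compute ROUND(AVG(seats), 2) within each group.
  Austin: ids {4, 7, 8} → ROUND(AVG(seats), 2)=27.67
  Delhi: ids {1, 2, 3} → ROUND(AVG(seats), 2)=27.33
  Lima: ids {5, 6} → ROUND(AVG(seats), 2)=15.5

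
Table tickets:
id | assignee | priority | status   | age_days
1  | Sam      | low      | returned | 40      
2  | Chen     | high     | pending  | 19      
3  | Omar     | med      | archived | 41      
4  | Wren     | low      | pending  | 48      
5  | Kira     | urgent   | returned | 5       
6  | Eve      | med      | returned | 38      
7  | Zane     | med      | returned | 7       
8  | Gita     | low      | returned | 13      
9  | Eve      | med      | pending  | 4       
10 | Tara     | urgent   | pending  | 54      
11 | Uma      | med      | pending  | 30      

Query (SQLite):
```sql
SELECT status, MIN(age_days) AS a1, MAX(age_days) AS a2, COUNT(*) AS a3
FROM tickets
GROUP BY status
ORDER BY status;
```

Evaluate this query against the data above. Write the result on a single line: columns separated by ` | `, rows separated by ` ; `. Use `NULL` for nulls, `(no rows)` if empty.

archived | 41 | 41 | 1 ; pending | 4 | 54 | 5 ; returned | 5 | 40 | 5

Group tickets by status.
Per group compute: MIN(age_days), MAX(age_days), COUNT(*).
  archived: ids {3} → MIN(age_days)=41, MAX(age_days)=41, COUNT(*)=1
  pending: ids {2, 4, 9, 10, 11} → MIN(age_days)=4, MAX(age_days)=54, COUNT(*)=5
  returned: ids {1, 5, 6, 7, 8} → MIN(age_days)=5, MAX(age_days)=40, COUNT(*)=5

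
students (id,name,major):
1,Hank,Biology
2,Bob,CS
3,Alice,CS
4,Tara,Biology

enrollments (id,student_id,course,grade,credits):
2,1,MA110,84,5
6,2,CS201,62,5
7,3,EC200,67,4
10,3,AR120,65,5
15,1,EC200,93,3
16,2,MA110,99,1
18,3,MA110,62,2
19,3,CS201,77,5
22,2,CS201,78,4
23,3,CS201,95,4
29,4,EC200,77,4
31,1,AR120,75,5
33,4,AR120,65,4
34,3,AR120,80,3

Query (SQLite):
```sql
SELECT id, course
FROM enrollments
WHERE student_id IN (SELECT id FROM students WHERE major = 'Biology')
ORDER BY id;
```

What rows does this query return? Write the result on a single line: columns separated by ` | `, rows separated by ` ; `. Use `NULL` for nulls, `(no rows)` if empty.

2 | MA110 ; 15 | EC200 ; 29 | EC200 ; 31 | AR120 ; 33 | AR120

Inner query: students.id where major = 'Biology'.
Outer: keep enrollments rows whose student_id is in that set.
Inner query → {1, 4}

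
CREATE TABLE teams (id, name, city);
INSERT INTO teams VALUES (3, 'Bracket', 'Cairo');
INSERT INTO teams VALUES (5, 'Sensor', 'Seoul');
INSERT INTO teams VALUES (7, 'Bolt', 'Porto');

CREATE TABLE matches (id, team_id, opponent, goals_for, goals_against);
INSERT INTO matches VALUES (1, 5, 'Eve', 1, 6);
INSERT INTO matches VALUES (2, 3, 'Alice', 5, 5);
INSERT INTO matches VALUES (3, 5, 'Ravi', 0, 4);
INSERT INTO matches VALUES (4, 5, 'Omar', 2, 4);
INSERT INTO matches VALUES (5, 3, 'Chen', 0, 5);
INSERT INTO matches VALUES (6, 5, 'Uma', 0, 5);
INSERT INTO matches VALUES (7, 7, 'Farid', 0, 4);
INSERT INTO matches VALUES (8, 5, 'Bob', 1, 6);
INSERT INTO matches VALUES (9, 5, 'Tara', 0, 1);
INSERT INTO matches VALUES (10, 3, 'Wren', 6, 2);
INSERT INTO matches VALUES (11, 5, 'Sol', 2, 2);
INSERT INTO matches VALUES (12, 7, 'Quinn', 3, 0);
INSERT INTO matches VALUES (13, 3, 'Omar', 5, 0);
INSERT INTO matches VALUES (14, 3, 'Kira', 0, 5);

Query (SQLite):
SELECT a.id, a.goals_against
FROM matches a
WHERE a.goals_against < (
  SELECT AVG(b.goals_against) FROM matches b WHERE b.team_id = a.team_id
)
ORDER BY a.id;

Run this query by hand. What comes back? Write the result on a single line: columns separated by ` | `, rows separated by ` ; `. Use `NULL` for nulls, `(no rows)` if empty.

9 | 1 ; 10 | 2 ; 11 | 2 ; 12 | 0 ; 13 | 0

For each matches row a, compute AVG(goals_against) over rows sharing a.team_id.
Keep row a if a.goals_against < that per-group AVG.
  team_id=3: AVG(goals_against) = 3.4
  team_id=5: AVG(goals_against) = 4.0
  team_id=7: AVG(goals_against) = 2.0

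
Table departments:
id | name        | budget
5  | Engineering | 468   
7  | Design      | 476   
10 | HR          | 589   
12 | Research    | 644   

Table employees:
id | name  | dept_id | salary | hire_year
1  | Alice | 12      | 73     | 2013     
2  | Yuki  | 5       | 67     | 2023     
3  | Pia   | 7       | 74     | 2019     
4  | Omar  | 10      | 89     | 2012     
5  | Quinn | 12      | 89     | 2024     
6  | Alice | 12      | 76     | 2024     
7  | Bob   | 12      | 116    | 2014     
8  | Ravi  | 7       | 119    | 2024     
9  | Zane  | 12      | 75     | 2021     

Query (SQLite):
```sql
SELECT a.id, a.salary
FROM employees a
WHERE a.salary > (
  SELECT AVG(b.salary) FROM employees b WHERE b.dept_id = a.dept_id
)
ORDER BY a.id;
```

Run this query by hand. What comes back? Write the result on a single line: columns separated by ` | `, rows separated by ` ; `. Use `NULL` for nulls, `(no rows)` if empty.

5 | 89 ; 7 | 116 ; 8 | 119

For each employees row a, compute AVG(salary) over rows sharing a.dept_id.
Keep row a if a.salary > that per-group AVG.
  dept_id=5: AVG(salary) = 67.0
  dept_id=7: AVG(salary) = 96.5
  dept_id=10: AVG(salary) = 89.0
  dept_id=12: AVG(salary) = 85.8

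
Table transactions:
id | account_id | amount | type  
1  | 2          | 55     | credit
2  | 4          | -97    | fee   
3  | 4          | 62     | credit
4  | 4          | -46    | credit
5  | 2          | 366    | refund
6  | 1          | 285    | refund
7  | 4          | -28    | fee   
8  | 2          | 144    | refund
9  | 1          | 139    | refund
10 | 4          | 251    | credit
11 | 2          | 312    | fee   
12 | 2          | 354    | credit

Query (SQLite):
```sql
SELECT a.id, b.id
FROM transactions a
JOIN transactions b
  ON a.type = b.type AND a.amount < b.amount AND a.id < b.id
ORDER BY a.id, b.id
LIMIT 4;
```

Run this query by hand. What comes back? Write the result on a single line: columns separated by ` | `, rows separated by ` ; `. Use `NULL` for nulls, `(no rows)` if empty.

Pairs (a,b) with same type, a.amount < b.amount, a.id < b.id.
type groups: credit:{1,3,4,10,12} fee:{2,7,11} refund:{5,6,8,9}
Ordered by (a.id, b.id); first 4.

1 | 3 ; 1 | 10 ; 1 | 12 ; 2 | 7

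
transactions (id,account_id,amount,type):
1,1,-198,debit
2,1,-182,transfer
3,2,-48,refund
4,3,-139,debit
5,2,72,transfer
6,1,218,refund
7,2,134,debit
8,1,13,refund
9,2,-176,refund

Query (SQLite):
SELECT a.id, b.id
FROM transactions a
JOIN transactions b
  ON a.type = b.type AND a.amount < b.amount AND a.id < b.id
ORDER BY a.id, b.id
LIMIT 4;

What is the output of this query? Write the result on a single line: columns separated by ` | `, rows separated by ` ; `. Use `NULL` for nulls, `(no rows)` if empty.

1 | 4 ; 1 | 7 ; 2 | 5 ; 3 | 6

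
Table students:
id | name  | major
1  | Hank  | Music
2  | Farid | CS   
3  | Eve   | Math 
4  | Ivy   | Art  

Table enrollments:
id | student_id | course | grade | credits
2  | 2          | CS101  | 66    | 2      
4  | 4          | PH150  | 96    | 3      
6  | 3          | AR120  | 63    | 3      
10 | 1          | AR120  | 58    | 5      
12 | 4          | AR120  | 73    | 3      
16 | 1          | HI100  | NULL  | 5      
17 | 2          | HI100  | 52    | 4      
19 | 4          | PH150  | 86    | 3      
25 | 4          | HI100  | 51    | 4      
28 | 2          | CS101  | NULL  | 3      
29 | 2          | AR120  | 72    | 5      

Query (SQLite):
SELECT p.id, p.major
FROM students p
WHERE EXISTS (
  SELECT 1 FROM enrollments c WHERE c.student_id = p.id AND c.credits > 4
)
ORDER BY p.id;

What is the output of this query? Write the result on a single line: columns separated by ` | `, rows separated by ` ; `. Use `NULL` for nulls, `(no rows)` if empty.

For each students row, check whether any enrollments with matching student_id has credits > 4.
Keep rows where that is true.

1 | Music ; 2 | CS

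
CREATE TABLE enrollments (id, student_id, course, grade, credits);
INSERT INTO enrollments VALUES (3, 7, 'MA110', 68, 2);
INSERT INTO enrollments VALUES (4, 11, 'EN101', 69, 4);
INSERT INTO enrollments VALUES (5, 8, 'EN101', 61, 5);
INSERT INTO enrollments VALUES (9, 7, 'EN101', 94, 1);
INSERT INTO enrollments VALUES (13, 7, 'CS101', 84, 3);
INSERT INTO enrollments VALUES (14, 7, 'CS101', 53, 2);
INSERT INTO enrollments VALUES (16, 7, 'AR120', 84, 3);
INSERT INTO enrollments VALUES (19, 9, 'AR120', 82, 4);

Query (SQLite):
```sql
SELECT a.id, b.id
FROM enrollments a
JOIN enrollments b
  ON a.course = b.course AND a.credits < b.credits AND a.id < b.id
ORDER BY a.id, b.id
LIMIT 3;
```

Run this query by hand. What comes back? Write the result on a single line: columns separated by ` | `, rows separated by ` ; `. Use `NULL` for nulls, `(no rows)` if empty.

4 | 5 ; 16 | 19

Pairs (a,b) with same course, a.credits < b.credits, a.id < b.id.
course groups: AR120:{16,19} CS101:{13,14} EN101:{4,5,9} MA110:{3}
Ordered by (a.id, b.id); first 3.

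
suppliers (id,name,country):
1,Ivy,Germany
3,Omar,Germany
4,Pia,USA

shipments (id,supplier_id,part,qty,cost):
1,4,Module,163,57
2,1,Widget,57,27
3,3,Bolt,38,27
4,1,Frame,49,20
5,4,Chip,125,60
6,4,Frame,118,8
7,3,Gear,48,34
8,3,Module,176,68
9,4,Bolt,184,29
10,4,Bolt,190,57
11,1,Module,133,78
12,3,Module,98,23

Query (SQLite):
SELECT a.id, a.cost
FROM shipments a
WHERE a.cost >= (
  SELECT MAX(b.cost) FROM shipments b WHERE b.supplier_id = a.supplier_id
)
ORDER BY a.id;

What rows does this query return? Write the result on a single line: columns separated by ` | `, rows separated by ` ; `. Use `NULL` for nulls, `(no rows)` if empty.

5 | 60 ; 8 | 68 ; 11 | 78

For each shipments row a, compute MAX(cost) over rows sharing a.supplier_id.
Keep row a if a.cost >= that per-group MAX.
  supplier_id=1: MAX(cost) = 78
  supplier_id=3: MAX(cost) = 68
  supplier_id=4: MAX(cost) = 60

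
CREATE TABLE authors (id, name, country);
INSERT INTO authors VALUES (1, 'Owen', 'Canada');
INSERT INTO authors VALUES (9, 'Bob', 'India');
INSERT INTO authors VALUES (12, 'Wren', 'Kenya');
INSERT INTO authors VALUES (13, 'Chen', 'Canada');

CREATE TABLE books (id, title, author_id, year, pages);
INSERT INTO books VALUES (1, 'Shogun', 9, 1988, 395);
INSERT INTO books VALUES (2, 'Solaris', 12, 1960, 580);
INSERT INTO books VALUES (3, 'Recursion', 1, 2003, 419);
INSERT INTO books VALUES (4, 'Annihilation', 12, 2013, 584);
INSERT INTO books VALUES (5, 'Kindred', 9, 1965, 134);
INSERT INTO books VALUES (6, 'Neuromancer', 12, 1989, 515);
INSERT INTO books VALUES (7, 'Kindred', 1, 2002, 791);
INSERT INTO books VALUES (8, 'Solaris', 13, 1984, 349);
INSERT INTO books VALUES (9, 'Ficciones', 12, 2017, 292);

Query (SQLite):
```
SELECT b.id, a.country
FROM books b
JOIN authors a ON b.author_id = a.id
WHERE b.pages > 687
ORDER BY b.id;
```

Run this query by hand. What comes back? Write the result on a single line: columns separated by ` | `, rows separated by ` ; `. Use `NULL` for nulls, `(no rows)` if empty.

Each books row matches the authors row where author_id = authors.id.
Then keep rows with b.pages > 687.

7 | Canada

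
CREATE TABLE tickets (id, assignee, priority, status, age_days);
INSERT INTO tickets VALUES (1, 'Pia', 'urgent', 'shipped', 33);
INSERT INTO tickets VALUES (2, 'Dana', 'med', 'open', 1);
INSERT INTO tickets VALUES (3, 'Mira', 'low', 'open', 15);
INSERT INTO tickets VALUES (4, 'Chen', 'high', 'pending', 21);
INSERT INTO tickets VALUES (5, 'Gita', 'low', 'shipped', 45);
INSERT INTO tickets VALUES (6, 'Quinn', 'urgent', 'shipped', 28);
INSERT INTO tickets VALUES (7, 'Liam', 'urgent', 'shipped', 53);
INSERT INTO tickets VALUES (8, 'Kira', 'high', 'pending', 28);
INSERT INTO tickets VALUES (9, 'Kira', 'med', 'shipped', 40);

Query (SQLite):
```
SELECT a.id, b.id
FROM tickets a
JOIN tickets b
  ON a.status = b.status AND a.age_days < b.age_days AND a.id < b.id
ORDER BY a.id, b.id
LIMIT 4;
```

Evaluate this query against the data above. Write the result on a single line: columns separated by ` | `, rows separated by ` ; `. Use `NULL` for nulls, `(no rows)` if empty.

1 | 5 ; 1 | 7 ; 1 | 9 ; 2 | 3

Pairs (a,b) with same status, a.age_days < b.age_days, a.id < b.id.
status groups: open:{2,3} pending:{4,8} shipped:{1,5,6,7,9}
Ordered by (a.id, b.id); first 4.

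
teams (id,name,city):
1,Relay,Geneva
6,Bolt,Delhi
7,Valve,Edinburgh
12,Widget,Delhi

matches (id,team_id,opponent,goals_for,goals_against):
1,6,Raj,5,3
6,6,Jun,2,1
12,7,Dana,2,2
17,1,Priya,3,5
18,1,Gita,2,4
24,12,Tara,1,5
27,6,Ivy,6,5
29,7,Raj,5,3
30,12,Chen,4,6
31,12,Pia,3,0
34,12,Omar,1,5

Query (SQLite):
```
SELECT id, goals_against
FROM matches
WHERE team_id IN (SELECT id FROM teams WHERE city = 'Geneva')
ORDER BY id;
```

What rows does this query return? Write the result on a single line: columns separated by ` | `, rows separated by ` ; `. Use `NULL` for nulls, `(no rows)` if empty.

17 | 5 ; 18 | 4

Inner query: teams.id where city = 'Geneva'.
Outer: keep matches rows whose team_id is in that set.
Inner query → {1}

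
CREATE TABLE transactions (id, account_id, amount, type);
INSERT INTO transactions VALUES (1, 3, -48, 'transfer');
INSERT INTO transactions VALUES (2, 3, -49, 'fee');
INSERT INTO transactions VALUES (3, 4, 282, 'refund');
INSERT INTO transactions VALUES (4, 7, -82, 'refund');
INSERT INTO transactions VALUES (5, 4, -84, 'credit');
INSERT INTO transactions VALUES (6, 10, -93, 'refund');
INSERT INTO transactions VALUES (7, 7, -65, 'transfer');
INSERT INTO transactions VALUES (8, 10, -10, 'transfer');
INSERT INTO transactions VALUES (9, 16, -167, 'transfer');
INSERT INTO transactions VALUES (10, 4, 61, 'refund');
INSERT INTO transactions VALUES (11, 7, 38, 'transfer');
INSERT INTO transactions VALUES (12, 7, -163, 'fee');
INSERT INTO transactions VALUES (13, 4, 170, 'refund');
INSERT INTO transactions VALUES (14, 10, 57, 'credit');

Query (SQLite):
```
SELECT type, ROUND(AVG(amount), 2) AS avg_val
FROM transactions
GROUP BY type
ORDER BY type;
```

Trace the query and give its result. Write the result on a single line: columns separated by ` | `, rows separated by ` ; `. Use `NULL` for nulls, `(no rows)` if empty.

Partition transactions by type; compute ROUND(AVG(amount), 2) within each group.
  credit: ids {5, 14} → ROUND(AVG(amount), 2)=-13.5
  fee: ids {2, 12} → ROUND(AVG(amount), 2)=-106
  refund: ids {3, 4, 6, 10, 13} → ROUND(AVG(amount), 2)=67.6
  transfer: ids {1, 7, 8, 9, 11} → ROUND(AVG(amount), 2)=-50.4

credit | -13.5 ; fee | -106 ; refund | 67.6 ; transfer | -50.4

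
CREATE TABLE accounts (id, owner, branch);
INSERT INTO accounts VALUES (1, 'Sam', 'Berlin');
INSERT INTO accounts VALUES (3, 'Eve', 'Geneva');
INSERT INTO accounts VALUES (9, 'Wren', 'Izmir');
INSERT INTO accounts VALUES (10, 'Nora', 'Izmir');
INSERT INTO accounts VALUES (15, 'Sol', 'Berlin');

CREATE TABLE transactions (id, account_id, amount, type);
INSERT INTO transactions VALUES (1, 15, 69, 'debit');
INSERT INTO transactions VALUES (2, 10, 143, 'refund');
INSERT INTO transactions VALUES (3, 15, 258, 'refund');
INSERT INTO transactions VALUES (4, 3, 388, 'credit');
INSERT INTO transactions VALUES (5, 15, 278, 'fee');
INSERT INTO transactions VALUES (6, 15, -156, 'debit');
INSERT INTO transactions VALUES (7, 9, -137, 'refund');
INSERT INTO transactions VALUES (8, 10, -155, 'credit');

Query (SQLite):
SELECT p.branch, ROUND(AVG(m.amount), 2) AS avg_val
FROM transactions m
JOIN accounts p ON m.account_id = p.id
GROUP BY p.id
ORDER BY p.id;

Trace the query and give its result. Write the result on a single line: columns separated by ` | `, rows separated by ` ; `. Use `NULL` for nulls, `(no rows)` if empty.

Geneva | 388 ; Izmir | -137 ; Izmir | -6 ; Berlin | 112.25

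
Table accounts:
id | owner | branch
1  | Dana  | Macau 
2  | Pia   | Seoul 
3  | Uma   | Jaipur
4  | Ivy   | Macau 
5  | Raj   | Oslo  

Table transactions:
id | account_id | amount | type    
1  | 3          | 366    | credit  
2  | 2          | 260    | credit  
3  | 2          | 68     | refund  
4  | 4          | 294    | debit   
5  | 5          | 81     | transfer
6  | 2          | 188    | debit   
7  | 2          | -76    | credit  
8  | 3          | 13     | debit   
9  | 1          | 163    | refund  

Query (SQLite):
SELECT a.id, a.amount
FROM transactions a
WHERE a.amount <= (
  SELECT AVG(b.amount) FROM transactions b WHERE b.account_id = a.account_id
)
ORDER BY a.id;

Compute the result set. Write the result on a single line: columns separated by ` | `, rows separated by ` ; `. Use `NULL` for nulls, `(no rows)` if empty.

For each transactions row a, compute AVG(amount) over rows sharing a.account_id.
Keep row a if a.amount <= that per-group AVG.
  account_id=1: AVG(amount) = 163.0
  account_id=2: AVG(amount) = 110.0
  account_id=3: AVG(amount) = 189.5
  account_id=4: AVG(amount) = 294.0
  account_id=5: AVG(amount) = 81.0

3 | 68 ; 4 | 294 ; 5 | 81 ; 7 | -76 ; 8 | 13 ; 9 | 163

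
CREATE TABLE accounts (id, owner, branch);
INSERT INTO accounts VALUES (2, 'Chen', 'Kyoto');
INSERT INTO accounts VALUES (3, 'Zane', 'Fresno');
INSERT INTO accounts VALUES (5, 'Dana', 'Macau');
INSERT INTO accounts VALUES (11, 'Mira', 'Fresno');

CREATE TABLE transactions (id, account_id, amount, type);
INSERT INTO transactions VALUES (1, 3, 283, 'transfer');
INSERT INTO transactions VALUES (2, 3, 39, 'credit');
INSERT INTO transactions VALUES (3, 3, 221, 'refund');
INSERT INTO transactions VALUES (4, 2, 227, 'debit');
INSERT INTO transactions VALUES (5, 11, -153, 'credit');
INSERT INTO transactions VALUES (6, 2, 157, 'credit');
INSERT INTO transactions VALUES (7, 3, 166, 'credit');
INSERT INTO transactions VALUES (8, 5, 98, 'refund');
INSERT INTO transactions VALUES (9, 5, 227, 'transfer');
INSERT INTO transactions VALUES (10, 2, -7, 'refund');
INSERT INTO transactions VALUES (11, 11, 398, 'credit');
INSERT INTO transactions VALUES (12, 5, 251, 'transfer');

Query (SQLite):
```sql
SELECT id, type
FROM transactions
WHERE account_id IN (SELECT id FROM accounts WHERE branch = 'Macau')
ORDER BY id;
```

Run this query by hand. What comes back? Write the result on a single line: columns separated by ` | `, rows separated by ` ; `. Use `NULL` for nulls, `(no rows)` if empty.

8 | refund ; 9 | transfer ; 12 | transfer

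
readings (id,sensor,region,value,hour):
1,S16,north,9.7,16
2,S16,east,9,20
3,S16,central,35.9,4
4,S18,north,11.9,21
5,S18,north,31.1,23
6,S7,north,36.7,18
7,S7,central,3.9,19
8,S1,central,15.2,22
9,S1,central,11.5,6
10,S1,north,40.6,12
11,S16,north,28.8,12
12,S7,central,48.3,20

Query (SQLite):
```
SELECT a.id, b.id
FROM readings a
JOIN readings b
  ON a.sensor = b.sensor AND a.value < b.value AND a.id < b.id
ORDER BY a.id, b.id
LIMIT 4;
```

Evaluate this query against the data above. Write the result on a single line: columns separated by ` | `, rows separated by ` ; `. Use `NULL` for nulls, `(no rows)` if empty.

1 | 3 ; 1 | 11 ; 2 | 3 ; 2 | 11

Pairs (a,b) with same sensor, a.value < b.value, a.id < b.id.
sensor groups: S1:{8,9,10} S16:{1,2,3,11} S18:{4,5} S7:{6,7,12}
Ordered by (a.id, b.id); first 4.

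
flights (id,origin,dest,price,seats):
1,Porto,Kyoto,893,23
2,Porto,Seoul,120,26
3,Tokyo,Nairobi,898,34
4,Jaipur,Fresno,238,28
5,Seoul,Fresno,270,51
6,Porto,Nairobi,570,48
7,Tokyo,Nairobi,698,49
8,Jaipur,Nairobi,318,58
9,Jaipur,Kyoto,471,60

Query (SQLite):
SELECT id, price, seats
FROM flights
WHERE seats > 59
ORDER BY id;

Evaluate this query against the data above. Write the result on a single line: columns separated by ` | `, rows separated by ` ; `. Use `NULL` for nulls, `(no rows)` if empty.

9 | 471 | 60

seats > 59: ids {9}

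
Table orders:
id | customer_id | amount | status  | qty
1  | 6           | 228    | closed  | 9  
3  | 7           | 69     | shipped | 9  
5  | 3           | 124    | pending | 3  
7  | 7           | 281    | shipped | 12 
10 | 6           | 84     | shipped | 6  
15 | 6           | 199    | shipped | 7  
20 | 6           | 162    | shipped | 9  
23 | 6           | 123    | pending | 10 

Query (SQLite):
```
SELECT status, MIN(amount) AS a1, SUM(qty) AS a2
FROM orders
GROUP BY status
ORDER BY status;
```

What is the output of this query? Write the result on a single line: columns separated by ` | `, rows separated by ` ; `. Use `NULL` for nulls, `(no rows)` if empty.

closed | 228 | 9 ; pending | 123 | 13 ; shipped | 69 | 43

Group orders by status.
Per group compute: MIN(amount), SUM(qty).
  closed: ids {1} → MIN(amount)=228, SUM(qty)=9
  pending: ids {5, 23} → MIN(amount)=123, SUM(qty)=13
  shipped: ids {3, 7, 10, 15, 20} → MIN(amount)=69, SUM(qty)=43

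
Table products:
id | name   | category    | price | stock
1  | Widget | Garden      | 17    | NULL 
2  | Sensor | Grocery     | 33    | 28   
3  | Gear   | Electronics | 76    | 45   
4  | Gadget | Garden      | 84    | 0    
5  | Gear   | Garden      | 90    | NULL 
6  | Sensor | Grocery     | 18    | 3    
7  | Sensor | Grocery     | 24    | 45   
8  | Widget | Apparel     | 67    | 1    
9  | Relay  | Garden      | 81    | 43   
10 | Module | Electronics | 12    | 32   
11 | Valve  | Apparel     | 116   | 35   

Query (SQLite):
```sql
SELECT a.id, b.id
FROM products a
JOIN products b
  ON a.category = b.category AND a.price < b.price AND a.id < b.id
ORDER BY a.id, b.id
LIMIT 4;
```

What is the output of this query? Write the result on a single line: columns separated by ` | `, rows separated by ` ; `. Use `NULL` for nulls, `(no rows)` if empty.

Pairs (a,b) with same category, a.price < b.price, a.id < b.id.
category groups: Apparel:{8,11} Electronics:{3,10} Garden:{1,4,5,9} Grocery:{2,6,7}
Ordered by (a.id, b.id); first 4.

1 | 4 ; 1 | 5 ; 1 | 9 ; 4 | 5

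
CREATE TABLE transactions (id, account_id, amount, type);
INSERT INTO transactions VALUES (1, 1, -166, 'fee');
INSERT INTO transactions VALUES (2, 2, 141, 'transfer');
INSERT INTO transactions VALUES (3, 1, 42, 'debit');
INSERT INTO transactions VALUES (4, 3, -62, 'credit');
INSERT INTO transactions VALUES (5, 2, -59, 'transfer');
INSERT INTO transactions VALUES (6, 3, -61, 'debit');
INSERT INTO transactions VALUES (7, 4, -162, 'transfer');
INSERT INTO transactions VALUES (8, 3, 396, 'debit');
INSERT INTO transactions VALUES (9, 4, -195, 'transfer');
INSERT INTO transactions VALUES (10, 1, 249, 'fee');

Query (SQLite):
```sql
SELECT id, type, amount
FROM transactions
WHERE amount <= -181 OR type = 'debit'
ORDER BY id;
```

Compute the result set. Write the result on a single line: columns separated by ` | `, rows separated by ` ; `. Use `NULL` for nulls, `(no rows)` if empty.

amount <= -181: ids {9}
type = 'debit': ids {3, 6, 8}
Combine with OR.

3 | debit | 42 ; 6 | debit | -61 ; 8 | debit | 396 ; 9 | transfer | -195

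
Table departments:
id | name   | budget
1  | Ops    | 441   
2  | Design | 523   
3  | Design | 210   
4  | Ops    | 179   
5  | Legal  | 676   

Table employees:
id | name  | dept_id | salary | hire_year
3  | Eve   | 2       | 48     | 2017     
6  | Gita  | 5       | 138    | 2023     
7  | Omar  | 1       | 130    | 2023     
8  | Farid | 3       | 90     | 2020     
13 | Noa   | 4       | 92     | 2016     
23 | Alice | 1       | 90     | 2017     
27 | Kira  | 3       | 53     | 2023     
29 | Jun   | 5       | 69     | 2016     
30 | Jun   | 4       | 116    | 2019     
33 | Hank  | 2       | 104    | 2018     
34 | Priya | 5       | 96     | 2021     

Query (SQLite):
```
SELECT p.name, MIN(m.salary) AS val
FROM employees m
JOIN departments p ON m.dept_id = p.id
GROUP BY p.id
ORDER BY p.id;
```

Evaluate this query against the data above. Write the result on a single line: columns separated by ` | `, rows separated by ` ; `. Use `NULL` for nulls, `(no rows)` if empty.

Ops | 90 ; Design | 48 ; Design | 53 ; Ops | 92 ; Legal | 69

Join each employees row to its departments via dept_id.
Group joined rows by departments.id; compute MIN(m.salary) per group.
  1: ids {7, 23} → MIN(m.salary)=90
  2: ids {3, 33} → MIN(m.salary)=48
  3: ids {8, 27} → MIN(m.salary)=53
  4: ids {13, 30} → MIN(m.salary)=92
  5: ids {6, 29, 34} → MIN(m.salary)=69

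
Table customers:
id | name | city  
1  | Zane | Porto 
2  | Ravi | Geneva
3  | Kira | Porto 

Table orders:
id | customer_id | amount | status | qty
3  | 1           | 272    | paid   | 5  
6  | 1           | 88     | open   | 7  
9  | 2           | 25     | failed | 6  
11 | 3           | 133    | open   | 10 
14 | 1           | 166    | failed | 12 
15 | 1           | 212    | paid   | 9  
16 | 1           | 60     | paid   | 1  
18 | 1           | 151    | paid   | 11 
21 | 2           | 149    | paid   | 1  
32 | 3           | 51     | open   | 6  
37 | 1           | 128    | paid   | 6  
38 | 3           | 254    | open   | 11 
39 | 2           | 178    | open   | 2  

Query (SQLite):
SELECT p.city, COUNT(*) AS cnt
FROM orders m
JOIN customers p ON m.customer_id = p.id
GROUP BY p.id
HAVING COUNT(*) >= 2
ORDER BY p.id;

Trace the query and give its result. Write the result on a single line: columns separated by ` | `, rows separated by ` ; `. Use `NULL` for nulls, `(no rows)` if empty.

Join each orders row to its customers via customer_id.
Group joined rows by customers.id; compute COUNT(*) per group.
HAVING: keep groups with count ≥ 2.
  1: ids {3, 6, 14, 15, 16, 18, 37} → COUNT(*)=7
  2: ids {9, 21, 39} → COUNT(*)=3
  3: ids {11, 32, 38} → COUNT(*)=3

Porto | 7 ; Geneva | 3 ; Porto | 3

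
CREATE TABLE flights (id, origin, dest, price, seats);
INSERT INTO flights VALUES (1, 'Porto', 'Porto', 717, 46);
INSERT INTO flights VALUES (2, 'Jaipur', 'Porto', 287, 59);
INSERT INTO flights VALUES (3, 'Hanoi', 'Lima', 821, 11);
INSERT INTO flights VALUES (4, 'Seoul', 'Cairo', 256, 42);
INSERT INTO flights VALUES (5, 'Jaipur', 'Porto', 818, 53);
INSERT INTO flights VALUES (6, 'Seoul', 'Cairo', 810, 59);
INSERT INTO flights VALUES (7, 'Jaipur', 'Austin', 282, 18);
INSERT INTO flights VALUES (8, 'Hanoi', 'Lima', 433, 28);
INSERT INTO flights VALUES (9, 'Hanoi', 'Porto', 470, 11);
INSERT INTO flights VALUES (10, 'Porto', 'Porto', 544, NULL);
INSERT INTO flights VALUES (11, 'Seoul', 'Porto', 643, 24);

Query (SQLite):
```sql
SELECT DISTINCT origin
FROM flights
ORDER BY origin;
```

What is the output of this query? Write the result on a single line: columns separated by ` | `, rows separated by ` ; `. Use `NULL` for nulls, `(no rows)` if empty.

Collect distinct origin values from flights.

Hanoi ; Jaipur ; Porto ; Seoul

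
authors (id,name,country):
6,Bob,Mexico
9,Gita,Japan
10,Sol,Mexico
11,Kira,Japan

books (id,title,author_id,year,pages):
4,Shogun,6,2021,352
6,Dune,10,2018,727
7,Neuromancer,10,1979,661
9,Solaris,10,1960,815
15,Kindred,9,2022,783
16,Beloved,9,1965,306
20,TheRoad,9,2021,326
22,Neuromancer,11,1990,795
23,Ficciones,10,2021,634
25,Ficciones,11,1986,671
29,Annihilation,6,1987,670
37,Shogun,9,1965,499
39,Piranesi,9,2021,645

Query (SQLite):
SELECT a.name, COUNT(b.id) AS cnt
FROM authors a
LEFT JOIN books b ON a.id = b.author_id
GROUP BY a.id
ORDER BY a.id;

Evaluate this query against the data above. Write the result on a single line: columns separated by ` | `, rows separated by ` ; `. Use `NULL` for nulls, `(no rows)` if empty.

LEFT JOIN keeps every authors row; unmatched ones get NULL for books columns.
Group by authors.id and compute COUNT(b.id). COUNT(col) of an all-NULL group is 0.
  6: ids {4, 29} → COUNT(b.id)=2
  9: ids {15, 16, 20, 37, 39} → COUNT(b.id)=5
  10: ids {6, 7, 9, 23} → COUNT(b.id)=4
  11: ids {22, 25} → COUNT(b.id)=2

Bob | 2 ; Gita | 5 ; Sol | 4 ; Kira | 2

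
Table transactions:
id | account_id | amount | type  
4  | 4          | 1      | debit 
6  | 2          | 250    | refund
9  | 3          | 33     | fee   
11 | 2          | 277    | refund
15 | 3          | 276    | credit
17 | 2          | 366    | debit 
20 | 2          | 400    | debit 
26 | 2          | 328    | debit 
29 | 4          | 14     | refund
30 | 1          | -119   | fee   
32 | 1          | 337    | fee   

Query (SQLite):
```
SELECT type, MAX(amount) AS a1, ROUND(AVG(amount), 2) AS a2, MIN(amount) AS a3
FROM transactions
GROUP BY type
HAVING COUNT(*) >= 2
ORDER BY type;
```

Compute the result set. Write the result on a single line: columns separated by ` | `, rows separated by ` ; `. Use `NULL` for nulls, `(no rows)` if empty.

Group transactions by type.
Per group compute: MAX(amount), ROUND(AVG(amount), 2), MIN(amount).
HAVING: drop groups with fewer than 2 rows.
  credit: ids {15} → MAX(amount)=276, ROUND(AVG(amount), 2)=276, MIN(amount)=276
  debit: ids {4, 17, 20, 26} → MAX(amount)=400, ROUND(AVG(amount), 2)=273.75, MIN(amount)=1
  fee: ids {9, 30, 32} → MAX(amount)=337, ROUND(AVG(amount), 2)=83.67, MIN(amount)=-119
  refund: ids {6, 11, 29} → MAX(amount)=277, ROUND(AVG(amount), 2)=180.33, MIN(amount)=14

debit | 400 | 273.75 | 1 ; fee | 337 | 83.67 | -119 ; refund | 277 | 180.33 | 14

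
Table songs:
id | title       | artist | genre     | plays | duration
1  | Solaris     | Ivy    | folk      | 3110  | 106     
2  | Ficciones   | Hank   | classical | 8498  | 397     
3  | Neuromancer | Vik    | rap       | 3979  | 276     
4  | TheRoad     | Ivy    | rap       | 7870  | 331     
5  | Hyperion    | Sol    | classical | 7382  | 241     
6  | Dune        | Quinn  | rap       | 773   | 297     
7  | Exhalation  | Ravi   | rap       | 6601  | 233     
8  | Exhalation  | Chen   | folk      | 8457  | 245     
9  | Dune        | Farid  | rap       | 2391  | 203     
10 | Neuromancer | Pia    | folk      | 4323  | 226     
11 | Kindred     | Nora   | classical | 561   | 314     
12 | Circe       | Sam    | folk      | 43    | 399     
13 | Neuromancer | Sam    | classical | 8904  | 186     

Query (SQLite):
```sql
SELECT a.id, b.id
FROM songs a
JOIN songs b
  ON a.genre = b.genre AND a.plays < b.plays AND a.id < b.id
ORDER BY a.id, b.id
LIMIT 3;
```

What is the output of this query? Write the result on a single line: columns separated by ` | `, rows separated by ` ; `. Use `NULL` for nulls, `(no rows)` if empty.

1 | 8 ; 1 | 10 ; 2 | 13

Pairs (a,b) with same genre, a.plays < b.plays, a.id < b.id.
genre groups: classical:{2,5,11,13} folk:{1,8,10,12} rap:{3,4,6,7,9}
Ordered by (a.id, b.id); first 3.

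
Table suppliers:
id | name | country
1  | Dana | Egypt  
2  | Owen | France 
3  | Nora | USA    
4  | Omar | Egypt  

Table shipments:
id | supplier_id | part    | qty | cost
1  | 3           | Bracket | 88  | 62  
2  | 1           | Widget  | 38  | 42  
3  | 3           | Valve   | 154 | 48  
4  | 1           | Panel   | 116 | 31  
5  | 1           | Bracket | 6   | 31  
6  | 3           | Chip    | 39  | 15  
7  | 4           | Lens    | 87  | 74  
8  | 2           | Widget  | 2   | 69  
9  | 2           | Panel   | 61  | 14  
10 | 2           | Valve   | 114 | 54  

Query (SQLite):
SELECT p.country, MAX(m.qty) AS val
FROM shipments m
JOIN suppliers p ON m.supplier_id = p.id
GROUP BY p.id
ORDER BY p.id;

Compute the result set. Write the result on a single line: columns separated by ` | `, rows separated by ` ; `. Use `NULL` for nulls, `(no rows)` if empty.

Egypt | 116 ; France | 114 ; USA | 154 ; Egypt | 87

Join each shipments row to its suppliers via supplier_id.
Group joined rows by suppliers.id; compute MAX(m.qty) per group.
  1: ids {2, 4, 5} → MAX(m.qty)=116
  2: ids {8, 9, 10} → MAX(m.qty)=114
  3: ids {1, 3, 6} → MAX(m.qty)=154
  4: ids {7} → MAX(m.qty)=87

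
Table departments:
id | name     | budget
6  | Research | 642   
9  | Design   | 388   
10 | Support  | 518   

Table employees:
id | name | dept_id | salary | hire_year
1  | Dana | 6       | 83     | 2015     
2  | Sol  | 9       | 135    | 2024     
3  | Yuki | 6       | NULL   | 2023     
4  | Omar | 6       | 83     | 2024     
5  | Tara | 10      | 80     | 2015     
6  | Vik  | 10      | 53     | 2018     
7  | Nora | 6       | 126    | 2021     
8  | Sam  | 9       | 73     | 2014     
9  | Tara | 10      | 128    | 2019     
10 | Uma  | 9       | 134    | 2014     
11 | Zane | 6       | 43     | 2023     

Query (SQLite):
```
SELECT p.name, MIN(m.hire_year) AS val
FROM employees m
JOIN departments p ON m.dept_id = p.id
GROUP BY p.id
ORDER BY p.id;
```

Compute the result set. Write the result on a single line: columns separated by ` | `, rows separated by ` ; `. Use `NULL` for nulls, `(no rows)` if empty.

Research | 2015 ; Design | 2014 ; Support | 2015

Join each employees row to its departments via dept_id.
Group joined rows by departments.id; compute MIN(m.hire_year) per group.
  6: ids {1, 3, 4, 7, 11} → MIN(m.hire_year)=2015
  9: ids {2, 8, 10} → MIN(m.hire_year)=2014
  10: ids {5, 6, 9} → MIN(m.hire_year)=2015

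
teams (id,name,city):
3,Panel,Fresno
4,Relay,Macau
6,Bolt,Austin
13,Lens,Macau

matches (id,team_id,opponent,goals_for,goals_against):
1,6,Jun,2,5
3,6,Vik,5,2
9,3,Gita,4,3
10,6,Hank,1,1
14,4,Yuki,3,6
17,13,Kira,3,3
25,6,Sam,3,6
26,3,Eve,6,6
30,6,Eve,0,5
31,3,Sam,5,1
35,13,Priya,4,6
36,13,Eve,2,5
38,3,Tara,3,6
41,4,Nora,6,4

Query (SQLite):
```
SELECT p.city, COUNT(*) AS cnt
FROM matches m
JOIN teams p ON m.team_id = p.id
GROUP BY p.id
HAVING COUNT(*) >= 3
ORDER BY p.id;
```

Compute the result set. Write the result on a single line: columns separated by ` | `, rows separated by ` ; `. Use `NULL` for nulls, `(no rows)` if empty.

Join each matches row to its teams via team_id.
Group joined rows by teams.id; compute COUNT(*) per group.
HAVING: keep groups with count ≥ 3.
  3: ids {9, 26, 31, 38} → COUNT(*)=4
  4: ids {14, 41} → COUNT(*)=2
  6: ids {1, 3, 10, 25, 30} → COUNT(*)=5
  13: ids {17, 35, 36} → COUNT(*)=3

Fresno | 4 ; Austin | 5 ; Macau | 3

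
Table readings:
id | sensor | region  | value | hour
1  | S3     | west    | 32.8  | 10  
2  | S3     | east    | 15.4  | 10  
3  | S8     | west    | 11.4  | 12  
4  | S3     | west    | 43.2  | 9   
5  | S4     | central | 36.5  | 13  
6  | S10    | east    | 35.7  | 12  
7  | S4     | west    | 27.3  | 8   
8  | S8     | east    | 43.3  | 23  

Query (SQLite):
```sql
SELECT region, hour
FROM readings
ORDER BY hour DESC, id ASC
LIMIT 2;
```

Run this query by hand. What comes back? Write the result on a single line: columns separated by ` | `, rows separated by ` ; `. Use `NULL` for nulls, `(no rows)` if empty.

Sort by hour desc, tiebreak id asc: (23, id=8), (13, id=5), (12, id=3), (12, id=6), (10, id=1) …. Take first 2.

east | 23 ; central | 13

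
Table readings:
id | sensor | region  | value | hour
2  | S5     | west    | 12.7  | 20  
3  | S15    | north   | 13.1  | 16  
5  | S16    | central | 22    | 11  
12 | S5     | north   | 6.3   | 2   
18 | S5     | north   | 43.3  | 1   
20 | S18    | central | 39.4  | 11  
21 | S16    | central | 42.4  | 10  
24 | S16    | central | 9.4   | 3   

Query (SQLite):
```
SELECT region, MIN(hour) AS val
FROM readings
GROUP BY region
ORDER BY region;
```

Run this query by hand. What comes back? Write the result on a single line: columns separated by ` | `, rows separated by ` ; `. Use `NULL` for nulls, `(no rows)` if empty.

Partition readings by region; compute MIN(hour) within each group.
  central: ids {5, 20, 21, 24} → MIN(hour)=3
  north: ids {3, 12, 18} → MIN(hour)=1
  west: ids {2} → MIN(hour)=20

central | 3 ; north | 1 ; west | 20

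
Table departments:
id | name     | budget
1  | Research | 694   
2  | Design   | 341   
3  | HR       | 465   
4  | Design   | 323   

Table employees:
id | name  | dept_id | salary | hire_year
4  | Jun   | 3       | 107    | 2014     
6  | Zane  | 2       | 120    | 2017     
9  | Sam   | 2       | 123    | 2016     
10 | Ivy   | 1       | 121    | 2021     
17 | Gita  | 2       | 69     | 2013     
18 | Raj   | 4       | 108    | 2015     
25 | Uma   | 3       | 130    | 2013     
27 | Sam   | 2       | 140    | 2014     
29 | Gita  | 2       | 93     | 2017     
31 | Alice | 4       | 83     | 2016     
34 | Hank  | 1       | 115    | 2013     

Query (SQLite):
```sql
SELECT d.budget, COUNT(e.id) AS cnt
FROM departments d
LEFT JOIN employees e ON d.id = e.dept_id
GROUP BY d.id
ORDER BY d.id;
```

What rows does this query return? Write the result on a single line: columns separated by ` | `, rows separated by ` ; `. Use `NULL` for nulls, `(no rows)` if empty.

694 | 2 ; 341 | 5 ; 465 | 2 ; 323 | 2

LEFT JOIN keeps every departments row; unmatched ones get NULL for employees columns.
Group by departments.id and compute COUNT(e.id). COUNT(col) of an all-NULL group is 0.
  1: ids {10, 34} → COUNT(e.id)=2
  2: ids {6, 9, 17, 27, 29} → COUNT(e.id)=5
  3: ids {4, 25} → COUNT(e.id)=2
  4: ids {18, 31} → COUNT(e.id)=2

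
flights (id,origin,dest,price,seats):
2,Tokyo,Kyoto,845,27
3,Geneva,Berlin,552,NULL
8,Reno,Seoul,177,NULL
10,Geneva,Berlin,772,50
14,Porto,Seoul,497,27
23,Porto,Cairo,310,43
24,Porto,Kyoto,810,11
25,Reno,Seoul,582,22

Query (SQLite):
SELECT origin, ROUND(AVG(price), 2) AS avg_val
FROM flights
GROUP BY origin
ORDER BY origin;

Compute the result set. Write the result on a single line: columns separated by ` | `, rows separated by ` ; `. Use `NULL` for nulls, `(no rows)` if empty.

Partition flights by origin; compute ROUND(AVG(price), 2) within each group.
  Geneva: ids {3, 10} → ROUND(AVG(price), 2)=662
  Porto: ids {14, 23, 24} → ROUND(AVG(price), 2)=539
  Reno: ids {8, 25} → ROUND(AVG(price), 2)=379.5
  Tokyo: ids {2} → ROUND(AVG(price), 2)=845

Geneva | 662 ; Porto | 539 ; Reno | 379.5 ; Tokyo | 845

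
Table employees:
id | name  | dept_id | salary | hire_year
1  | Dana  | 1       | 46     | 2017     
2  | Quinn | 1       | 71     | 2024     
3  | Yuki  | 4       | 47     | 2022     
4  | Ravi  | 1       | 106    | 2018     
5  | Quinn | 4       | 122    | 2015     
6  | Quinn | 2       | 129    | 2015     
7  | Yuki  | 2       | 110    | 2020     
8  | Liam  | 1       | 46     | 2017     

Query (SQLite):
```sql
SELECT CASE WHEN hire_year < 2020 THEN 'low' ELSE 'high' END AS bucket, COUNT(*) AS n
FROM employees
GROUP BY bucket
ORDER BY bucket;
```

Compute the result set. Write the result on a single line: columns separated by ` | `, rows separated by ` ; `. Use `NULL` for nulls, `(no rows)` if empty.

high | 3 ; low | 5

Bucket rows by hire_year < 2020 → 'low' else 'high'; count each bucket.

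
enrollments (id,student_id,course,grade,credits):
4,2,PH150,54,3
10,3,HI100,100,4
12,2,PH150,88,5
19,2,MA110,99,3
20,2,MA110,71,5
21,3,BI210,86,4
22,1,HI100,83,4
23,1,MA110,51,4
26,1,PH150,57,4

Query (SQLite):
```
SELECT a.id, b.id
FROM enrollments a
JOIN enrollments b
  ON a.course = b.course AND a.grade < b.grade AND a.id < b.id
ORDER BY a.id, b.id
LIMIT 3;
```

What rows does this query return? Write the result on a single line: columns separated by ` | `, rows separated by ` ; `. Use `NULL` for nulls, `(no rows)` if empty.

4 | 12 ; 4 | 26

Pairs (a,b) with same course, a.grade < b.grade, a.id < b.id.
course groups: BI210:{21} HI100:{10,22} MA110:{19,20,23} PH150:{4,12,26}
Ordered by (a.id, b.id); first 3.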